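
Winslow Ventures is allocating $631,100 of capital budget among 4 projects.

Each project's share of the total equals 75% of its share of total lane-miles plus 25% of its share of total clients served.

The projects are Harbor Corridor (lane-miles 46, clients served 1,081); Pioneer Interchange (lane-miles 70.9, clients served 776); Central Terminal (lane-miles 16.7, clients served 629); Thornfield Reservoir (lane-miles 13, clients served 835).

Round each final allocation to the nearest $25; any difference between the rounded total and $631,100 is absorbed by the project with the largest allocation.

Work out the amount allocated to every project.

Totals — lane-miles 146.6, clients served 3,321.
Blended shares (75% lane-miles + 25% clients served): Harbor Corridor 0.3167; Pioneer Interchange 0.4211; Central Terminal 0.1328; Thornfield Reservoir 0.1294.
Unrounded shares: Harbor Corridor 199,875.89; Pioneer Interchange 265,780.09; Central Terminal 83,801.72; Thornfield Reservoir 81,642.30.
Rounded to nearest $25: Harbor Corridor $199,875; Pioneer Interchange $265,775; Central Terminal $83,800; Thornfield Reservoir $81,650. Sum = $631,100.
Sum already equals the total — no adjustment.

Harbor Corridor: $199,875; Pioneer Interchange: $265,775; Central Terminal: $83,800; Thornfield Reservoir: $81,650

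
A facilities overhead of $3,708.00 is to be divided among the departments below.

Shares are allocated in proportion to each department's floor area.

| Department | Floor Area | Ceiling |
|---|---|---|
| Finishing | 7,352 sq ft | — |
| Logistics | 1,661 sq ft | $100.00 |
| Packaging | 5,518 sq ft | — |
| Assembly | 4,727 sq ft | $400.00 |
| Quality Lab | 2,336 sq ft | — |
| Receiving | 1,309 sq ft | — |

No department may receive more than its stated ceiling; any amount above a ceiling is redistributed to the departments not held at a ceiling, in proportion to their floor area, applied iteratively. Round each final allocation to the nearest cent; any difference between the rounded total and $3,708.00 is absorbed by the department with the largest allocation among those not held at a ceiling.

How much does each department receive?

Finishing: $1,428.11 | Logistics: $100.00 | Packaging: $1,071.86 | Assembly: $400.00 | Quality Lab: $453.76 | Receiving: $254.27

Sum of floor area: 22,903.
Proportional shares (ignoring caps): Finishing 1,190.2902; Logistics 268.9162; Packaging 893.3652; Assembly 765.3022; Quality Lab 378.1988; Receiving 211.9273.
Held at cap: Logistics ($100.00), Assembly ($400.00); balance $3,208.00 reallocated over remaining floor area 16,515.
Remaining shares: Finishing 1,428.1087 → $1,428.11; Packaging 1,071.8586 → $1,071.86; Quality Lab 453.7625 → $453.76; Receiving 254.2702 → $254.27.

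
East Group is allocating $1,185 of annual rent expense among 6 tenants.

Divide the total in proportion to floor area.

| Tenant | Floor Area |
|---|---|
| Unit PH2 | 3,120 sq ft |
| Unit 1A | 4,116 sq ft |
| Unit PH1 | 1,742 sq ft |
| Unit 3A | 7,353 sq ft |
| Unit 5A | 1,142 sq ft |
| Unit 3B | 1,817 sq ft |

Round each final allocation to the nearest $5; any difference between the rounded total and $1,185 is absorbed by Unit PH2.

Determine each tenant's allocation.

Unit PH2: $195 · Unit 1A: $255 · Unit PH1: $105 · Unit 3A: $450 · Unit 5A: $70 · Unit 3B: $110

Combined floor area = 19,290.
Proportional shares: Unit PH2 3,120/19,290 × $1,185 = 191.66; Unit 1A 4,116/19,290 × $1,185 = 252.85; Unit PH1 1,742/19,290 × $1,185 = 107.01; Unit 3A 7,353/19,290 × $1,185 = 451.70; Unit 5A 1,142/19,290 × $1,185 = 70.15; Unit 3B 1,817/19,290 × $1,185 = 111.62.
Rounded to nearest $5: Unit PH2 $190; Unit 1A $255; Unit PH1 $105; Unit 3A $450; Unit 5A $70; Unit 3B $110. Sum = $1,180.
Difference $1,185 − $1,180 = +$5 applied to Unit PH2: Unit PH2 becomes $195.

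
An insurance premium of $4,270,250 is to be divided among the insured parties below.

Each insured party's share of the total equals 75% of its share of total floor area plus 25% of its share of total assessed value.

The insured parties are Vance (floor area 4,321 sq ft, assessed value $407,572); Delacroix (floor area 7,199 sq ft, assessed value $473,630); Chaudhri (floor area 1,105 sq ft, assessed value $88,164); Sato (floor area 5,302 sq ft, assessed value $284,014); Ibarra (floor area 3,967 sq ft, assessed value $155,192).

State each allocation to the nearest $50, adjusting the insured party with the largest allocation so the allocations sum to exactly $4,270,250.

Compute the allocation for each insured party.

Floor area total 21,894; assessed value total 1,408,572.
Composite weights (75% floor area + 25% assessed value): Vance 0.2204; Delacroix 0.3307; Chaudhri 0.0535; Sato 0.2320; Ibarra 0.1634.
Raw shares: Vance 940,982.92; Delacroix 1,412,046.75; Chaudhri 228,460.93; Sato 990,839.97; Ibarra 697,919.43.
Rounded to nearest $50: Vance $941,000; Delacroix $1,412,050; Chaudhri $228,450; Sato $990,850; Ibarra $697,900. Sum = $4,270,250.
Sum already equals the total — no adjustment.

Vance: $941,000 | Delacroix: $1,412,050 | Chaudhri: $228,450 | Sato: $990,850 | Ibarra: $697,900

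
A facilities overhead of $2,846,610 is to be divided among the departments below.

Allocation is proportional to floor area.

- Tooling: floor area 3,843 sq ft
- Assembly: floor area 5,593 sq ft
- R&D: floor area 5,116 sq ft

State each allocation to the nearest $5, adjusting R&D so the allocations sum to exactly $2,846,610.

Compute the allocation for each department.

Total floor area = 14,552.
Unrounded shares: Tooling 3,843/14,552 × $2,846,610 = 751,753.86; Assembly 5,593/14,552 × $2,846,610 = 1,094,082.58; R&D 5,116/14,552 × $2,846,610 = 1,000,773.55.
After rounding ($5): Tooling $751,755; Assembly $1,094,085; R&D $1,000,775. Sum = $2,846,615.
Difference $2,846,610 − $2,846,615 = −$5 applied to R&D: R&D becomes $1,000,770.

Tooling: $751,755 | Assembly: $1,094,085 | R&D: $1,000,770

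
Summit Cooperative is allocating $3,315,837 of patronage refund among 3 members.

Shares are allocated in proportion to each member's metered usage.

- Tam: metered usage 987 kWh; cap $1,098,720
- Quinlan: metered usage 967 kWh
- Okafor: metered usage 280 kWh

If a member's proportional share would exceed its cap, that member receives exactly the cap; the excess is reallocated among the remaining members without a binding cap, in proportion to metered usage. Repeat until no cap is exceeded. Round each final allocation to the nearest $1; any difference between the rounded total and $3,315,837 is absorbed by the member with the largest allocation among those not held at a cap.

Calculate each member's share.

Tam: $1,098,720; Quinlan: $1,719,288; Okafor: $497,829

Combined metered usage = 2,234.
Unconstrained shares: Tam 1,464,964.69; Quinlan 1,435,279.49; Okafor 415,592.82.
Held at cap: Tam ($1,098,720); balance $2,217,117 reallocated over remaining metered usage 1,247.
Shares after redistribution: Quinlan 1,719,288.00 → $1,719,288; Okafor 497,829.00 → $497,829.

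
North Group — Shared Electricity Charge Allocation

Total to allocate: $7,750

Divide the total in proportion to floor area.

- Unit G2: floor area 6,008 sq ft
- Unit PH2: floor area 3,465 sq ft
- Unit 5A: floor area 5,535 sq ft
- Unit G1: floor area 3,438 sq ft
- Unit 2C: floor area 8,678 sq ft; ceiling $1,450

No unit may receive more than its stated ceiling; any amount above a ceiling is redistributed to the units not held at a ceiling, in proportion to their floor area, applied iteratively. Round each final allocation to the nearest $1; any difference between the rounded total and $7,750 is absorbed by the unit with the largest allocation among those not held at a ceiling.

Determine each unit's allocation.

Unit G2: $2,053 · Unit PH2: $1,183 · Unit 5A: $1,890 · Unit G1: $1,174 · Unit 2C: $1,450

Floor area total: 27,124.
Proportional shares (ignoring caps): Unit G2 1,716.63; Unit PH2 990.04; Unit 5A 1,581.49; Unit G1 982.32; Unit 2C 2,479.52.
Capped: Unit 2C ($1,450); remaining pool $6,300 reallocated over remaining floor area 18,446.
Shares after redistribution: Unit G2 2,051.96 → $2,052; Unit PH2 1,183.43 → $1,183; Unit 5A 1,890.41 → $1,890; Unit G1 1,174.21 → $1,174.
Rounding difference +$1 applied to Unit G2 → $2,053.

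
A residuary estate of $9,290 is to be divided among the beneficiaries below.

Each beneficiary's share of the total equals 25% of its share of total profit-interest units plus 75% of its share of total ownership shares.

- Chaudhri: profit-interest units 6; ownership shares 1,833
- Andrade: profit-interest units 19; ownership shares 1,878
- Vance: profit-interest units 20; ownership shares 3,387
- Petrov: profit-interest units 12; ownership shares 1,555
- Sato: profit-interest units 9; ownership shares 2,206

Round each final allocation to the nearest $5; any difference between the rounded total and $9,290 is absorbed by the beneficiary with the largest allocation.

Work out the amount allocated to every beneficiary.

Chaudhri: $1,385; Andrade: $1,875; Vance: $2,880; Petrov: $1,420; Sato: $1,730

Profit-interest units total 66; ownership shares total 10,859.
Combined weights (25% profit-interest units + 75% ownership shares): Chaudhri 0.1493; Andrade 0.2017; Vance 0.3097; Petrov 0.1529; Sato 0.1865.
Unrounded shares: Chaudhri 1,387.25; Andrade 1,873.59; Vance 2,877.00; Petrov 1,420.01; Sato 1,732.15.
Rounded to nearest $5: Chaudhri $1,385; Andrade $1,875; Vance $2,875; Petrov $1,420; Sato $1,730. Sum = $9,285.
Difference $9,290 − $9,285 = +$5 applied to largest allocation (Vance): Vance becomes $2,880.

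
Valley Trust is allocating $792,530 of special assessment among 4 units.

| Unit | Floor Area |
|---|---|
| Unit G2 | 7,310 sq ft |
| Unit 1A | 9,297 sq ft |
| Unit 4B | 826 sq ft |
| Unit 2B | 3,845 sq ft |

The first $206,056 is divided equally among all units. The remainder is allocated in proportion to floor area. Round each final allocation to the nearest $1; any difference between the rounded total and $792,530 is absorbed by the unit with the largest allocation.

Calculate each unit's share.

Unit G2: $252,996; Unit 1A: $307,761; Unit 4B: $74,281; Unit 2B: $157,492

$206,056 shared equally gives $51,514 per unit.
Remainder $586,474 by floor area (total 21,278): Unit G2 201,481.57 → $201,482; Unit 1A 256,248.18 → $256,248; Unit 4B 22,766.59 → $22,767; Unit 2B 105,977.65 → $105,978.
Rounding difference −$1 on remainder applied to Unit 1A.
Totals: Unit G2 $51,514 + $201,482 = $252,996; Unit 1A $51,514 + $256,247 = $307,761; Unit 4B $51,514 + $22,767 = $74,281; Unit 2B $51,514 + $105,978 = $157,492.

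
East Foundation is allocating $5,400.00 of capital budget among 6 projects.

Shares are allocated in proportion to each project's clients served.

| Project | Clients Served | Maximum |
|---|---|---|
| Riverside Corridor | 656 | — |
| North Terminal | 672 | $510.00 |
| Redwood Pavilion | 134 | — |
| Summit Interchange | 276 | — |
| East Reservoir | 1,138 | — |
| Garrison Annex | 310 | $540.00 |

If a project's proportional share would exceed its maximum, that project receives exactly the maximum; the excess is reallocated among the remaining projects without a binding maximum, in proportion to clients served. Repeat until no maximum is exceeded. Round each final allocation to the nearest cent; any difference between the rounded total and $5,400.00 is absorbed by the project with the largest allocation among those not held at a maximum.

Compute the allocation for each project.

Clients served total: 3,186.
Unconstrained shares: Riverside Corridor 1,111.8644; North Terminal 1,138.9831; Redwood Pavilion 227.1186; Summit Interchange 467.7966; East Reservoir 1,928.8136; Garrison Annex 525.4237.
Capped: North Terminal ($510.00); remaining pool $4,890.00 reallocated over remaining clients served 2,514.
Capped: Garrison Annex ($540.00); remaining pool $4,350.00 reallocated over remaining clients served 2,204.
Redistributed shares: Riverside Corridor 1,294.7368 → $1,294.74; Redwood Pavilion 264.4737 → $264.47; Summit Interchange 544.7368 → $544.74; East Reservoir 2,246.0526 → $2,246.05.

Riverside Corridor: $1,294.74 · North Terminal: $510.00 · Redwood Pavilion: $264.47 · Summit Interchange: $544.74 · East Reservoir: $2,246.05 · Garrison Annex: $540.00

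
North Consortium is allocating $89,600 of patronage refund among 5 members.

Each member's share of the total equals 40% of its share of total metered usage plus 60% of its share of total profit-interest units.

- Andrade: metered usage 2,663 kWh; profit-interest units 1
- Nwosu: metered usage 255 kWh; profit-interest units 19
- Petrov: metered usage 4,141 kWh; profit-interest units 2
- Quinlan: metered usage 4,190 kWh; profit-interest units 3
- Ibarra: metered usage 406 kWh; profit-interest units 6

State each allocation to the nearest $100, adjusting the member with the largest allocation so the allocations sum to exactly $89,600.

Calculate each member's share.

Metered usage total 11,655; profit-interest units total 31.
Blended shares (40% metered usage + 60% profit-interest units): Andrade 0.1107; Nwosu 0.3765; Petrov 0.1808; Quinlan 0.2019; Ibarra 0.1301.
Pro-rata amounts: Andrade 9,923.12; Nwosu 33,733.82; Petrov 16,202.27; Quinlan 18,087.15; Ibarra 11,653.64.
At nearest $100: Andrade $9,900; Nwosu $33,700; Petrov $16,200; Quinlan $18,100; Ibarra $11,700. Sum = $89,600.
Rounded total matches; no reconciliation needed.

Andrade: $9,900 · Nwosu: $33,700 · Petrov: $16,200 · Quinlan: $18,100 · Ibarra: $11,700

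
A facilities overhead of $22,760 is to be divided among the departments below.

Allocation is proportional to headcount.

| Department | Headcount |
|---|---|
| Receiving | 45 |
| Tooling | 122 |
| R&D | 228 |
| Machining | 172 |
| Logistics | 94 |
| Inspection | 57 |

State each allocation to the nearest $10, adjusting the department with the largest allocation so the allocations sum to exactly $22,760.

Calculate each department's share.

Combined headcount = 718.
Raw shares: Receiving 45/718 × $22,760 = 1,426.46; Tooling 122/718 × $22,760 = 3,867.30; R&D 228/718 × $22,760 = 7,227.41; Machining 172/718 × $22,760 = 5,452.26; Logistics 94/718 × $22,760 = 2,979.72; Inspection 57/718 × $22,760 = 1,806.85.
After rounding ($10): Receiving $1,430; Tooling $3,870; R&D $7,230; Machining $5,450; Logistics $2,980; Inspection $1,810. Sum = $22,770.
Difference $22,760 − $22,770 = −$10 applied to largest allocation (R&D): R&D becomes $7,220.

Receiving: $1,430 · Tooling: $3,870 · R&D: $7,220 · Machining: $5,450 · Logistics: $2,980 · Inspection: $1,810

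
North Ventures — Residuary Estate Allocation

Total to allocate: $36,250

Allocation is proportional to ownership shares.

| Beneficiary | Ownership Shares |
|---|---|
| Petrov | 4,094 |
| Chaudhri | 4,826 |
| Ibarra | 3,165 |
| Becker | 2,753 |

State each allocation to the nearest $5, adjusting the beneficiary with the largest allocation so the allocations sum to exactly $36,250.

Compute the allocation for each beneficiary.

Sum of ownership shares: 14,838.
Raw shares: Petrov 4,094/14,838 × $36,250 = 10,001.85; Chaudhri 4,826/14,838 × $36,250 = 11,790.17; Ibarra 3,165/14,838 × $36,250 = 7,732.26; Becker 2,753/14,838 × $36,250 = 6,725.72.
After rounding ($5): Petrov $10,000; Chaudhri $11,790; Ibarra $7,730; Becker $6,725. Sum = $36,245.
Difference $36,250 − $36,245 = +$5 applied to largest allocation (Chaudhri): Chaudhri becomes $11,795.

Petrov: $10,000 · Chaudhri: $11,795 · Ibarra: $7,730 · Becker: $6,725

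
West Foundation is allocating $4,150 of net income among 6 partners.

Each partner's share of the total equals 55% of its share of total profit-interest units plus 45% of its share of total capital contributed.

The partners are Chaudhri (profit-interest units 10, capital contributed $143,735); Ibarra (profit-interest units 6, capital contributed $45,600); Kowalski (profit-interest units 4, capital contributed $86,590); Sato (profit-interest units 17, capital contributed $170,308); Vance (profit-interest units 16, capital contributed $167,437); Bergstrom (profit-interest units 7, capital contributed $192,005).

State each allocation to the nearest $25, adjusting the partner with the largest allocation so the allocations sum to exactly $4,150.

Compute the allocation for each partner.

Profit-interest units total 60; capital contributed total 805,675.
Blended shares (55% profit-interest units + 45% capital contributed): Chaudhri 0.1719; Ibarra 0.0805; Kowalski 0.0850; Sato 0.2510; Vance 0.2402; Bergstrom 0.1714.
Proportional shares: Chaudhri 713.58; Ibarra 333.95; Kowalski 352.88; Sato 1,041.47; Vance 996.77; Bergstrom 711.35.
At nearest $25: Chaudhri $725; Ibarra $325; Kowalski $350; Sato $1,050; Vance $1,000; Bergstrom $700. Sum = $4,150.
No rounding difference to absorb.

Chaudhri: $725 | Ibarra: $325 | Kowalski: $350 | Sato: $1,050 | Vance: $1,000 | Bergstrom: $700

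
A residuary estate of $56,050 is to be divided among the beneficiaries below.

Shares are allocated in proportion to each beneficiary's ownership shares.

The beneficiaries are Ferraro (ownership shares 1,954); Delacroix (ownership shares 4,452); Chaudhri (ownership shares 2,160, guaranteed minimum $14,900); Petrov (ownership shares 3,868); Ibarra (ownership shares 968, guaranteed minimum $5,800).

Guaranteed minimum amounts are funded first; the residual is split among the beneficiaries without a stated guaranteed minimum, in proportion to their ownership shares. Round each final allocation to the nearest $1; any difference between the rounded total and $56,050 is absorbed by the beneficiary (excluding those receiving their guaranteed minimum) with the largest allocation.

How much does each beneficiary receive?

Ferraro: $6,723; Delacroix: $15,318; Chaudhri: $14,900; Petrov: $13,309; Ibarra: $5,800

Fund the minimums — Chaudhri $14,900; Ibarra $5,800. Balance $35,350.
Balance split over remaining ownership shares 10,274: Ferraro 6,723.18 → $6,723; Delacroix 15,318.10 → $15,318; Petrov 13,308.72 → $13,309.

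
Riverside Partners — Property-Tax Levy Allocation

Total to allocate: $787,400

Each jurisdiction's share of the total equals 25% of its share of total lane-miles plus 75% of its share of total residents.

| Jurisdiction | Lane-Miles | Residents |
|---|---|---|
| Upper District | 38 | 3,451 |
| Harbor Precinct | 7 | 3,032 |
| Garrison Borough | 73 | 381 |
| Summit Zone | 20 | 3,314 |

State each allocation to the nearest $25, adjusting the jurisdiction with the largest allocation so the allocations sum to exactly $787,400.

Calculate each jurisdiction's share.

Upper District: $254,450 · Harbor Precinct: $185,900 · Garrison Borough: $126,225 · Summit Zone: $220,825

Totals — lane-miles 138, residents 10,178.
Blended shares (25% lane-miles + 75% residents): Upper District 0.3231; Harbor Precinct 0.2361; Garrison Borough 0.1603; Summit Zone 0.2804.
Proportional shares: Upper District 254,439.70; Harbor Precinct 185,908.47; Garrison Borough 126,237.26; Summit Zone 220,814.57.
At nearest $25: Upper District $254,450; Harbor Precinct $185,900; Garrison Borough $126,225; Summit Zone $220,825. Sum = $787,400.
No rounding difference to absorb.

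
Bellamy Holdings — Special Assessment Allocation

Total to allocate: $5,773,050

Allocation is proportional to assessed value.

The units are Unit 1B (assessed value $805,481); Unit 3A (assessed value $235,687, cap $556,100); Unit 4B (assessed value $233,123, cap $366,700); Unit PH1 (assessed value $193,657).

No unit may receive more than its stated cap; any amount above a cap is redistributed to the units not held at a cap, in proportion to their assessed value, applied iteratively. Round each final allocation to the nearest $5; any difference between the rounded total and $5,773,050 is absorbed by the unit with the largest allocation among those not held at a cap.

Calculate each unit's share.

Total assessed value = 1,467,948.
Pro-rata shares before constraints: Unit 1B 3,167,743.06; Unit 3A 926,894.44; Unit 4B 916,810.91; Unit PH1 761,601.60.
Capped: Unit 3A ($556,100), Unit 4B ($366,700); remaining pool $4,850,250 reallocated over remaining assessed value 999,138.
Shares after redistribution: Unit 1B 3,910,154.77 → $3,910,155; Unit PH1 940,095.23 → $940,095.

Unit 1B: $3,910,155; Unit 3A: $556,100; Unit 4B: $366,700; Unit PH1: $940,095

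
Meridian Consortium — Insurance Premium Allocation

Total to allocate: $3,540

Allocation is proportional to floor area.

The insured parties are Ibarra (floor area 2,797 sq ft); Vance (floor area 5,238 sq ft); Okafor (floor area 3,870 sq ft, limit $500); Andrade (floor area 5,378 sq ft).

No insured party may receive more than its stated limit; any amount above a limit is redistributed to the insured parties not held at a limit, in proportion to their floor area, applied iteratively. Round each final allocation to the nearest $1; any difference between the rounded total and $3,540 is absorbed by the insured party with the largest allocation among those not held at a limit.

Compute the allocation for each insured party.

Ibarra: $634 | Vance: $1,187 | Okafor: $500 | Andrade: $1,219

Floor area total: 17,283.
Unconstrained shares: Ibarra 572.90; Vance 1,072.88; Okafor 792.67; Andrade 1,101.55.
Cap binds for Okafor ($500); remaining pool $3,040 reallocated over remaining floor area 13,413.
Remaining shares: Ibarra 633.93 → $634; Vance 1,187.17 → $1,187; Andrade 1,218.90 → $1,219.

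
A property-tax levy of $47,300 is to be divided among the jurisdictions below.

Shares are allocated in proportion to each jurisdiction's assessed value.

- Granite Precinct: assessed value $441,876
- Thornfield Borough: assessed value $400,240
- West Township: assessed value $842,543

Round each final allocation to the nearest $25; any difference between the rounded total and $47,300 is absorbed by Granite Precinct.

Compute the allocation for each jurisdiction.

Total assessed value = 1,684,659.
Proportional shares: Granite Precinct 441,876/1,684,659 × $47,300 = 12,406.51; Thornfield Borough 400,240/1,684,659 × $47,300 = 11,237.498; West Township 842,543/1,684,659 × $47,300 = 23,655.99.
Rounded to nearest $25: Granite Precinct $12,400; Thornfield Borough $11,225; West Township $23,650. Sum = $47,275.
Difference $47,300 − $47,275 = +$25 applied to Granite Precinct: Granite Precinct becomes $12,425.

Granite Precinct: $12,425 · Thornfield Borough: $11,225 · West Township: $23,650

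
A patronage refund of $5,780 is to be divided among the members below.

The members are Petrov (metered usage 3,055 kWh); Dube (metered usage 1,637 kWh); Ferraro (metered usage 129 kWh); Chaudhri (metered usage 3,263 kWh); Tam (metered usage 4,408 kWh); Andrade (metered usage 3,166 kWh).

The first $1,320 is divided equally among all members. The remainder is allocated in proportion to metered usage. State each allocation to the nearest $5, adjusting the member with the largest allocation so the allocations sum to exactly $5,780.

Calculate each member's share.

$1,320 shared equally gives $220 per member.
Remainder $4,460 by metered usage (total 15,658): Petrov 870.18 → $870; Dube 466.28 → $465; Ferraro 36.74 → $35; Chaudhri 929.43 → $930; Tam 1,255.57 → $1,255; Andrade 901.80 → $900.
Rounding difference +$5 on remainder applied to Tam.
Totals: Petrov $220 + $870 = $1,090; Dube $220 + $465 = $685; Ferraro $220 + $35 = $255; Chaudhri $220 + $930 = $1,150; Tam $220 + $1,260 = $1,480; Andrade $220 + $900 = $1,120.

Petrov: $1,090 · Dube: $685 · Ferraro: $255 · Chaudhri: $1,150 · Tam: $1,480 · Andrade: $1,120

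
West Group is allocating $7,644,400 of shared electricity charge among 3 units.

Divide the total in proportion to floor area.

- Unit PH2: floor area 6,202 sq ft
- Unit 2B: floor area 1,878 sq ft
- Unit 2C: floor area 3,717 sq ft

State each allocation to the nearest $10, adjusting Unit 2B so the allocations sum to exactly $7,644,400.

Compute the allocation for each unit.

Unit PH2: $4,018,870 | Unit 2B: $1,216,930 | Unit 2C: $2,408,600

Floor area total: 11,797.
Proportional shares: Unit PH2 6,202/11,797 × $7,644,400 = 4,018,866.56; Unit 2B 1,878/11,797 × $7,644,400 = 1,216,935.09; Unit 2C 3,717/11,797 × $7,644,400 = 2,408,598.36.
Rounded to nearest $10: Unit PH2 $4,018,870; Unit 2B $1,216,940; Unit 2C $2,408,600. Sum = $7,644,410.
Difference $7,644,400 − $7,644,410 = −$10 applied to Unit 2B: Unit 2B becomes $1,216,930.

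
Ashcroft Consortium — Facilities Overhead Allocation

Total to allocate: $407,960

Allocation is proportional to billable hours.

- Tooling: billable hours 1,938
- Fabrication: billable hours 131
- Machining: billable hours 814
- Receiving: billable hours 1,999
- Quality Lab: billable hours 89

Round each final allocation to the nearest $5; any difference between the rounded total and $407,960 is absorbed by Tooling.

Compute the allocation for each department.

Total billable hours = 4,971.
Proportional shares: Tooling 1,938/4,971 × $407,960 = 159,047.77; Fabrication 131/4,971 × $407,960 = 10,750.91; Machining 814/4,971 × $407,960 = 66,803.35; Receiving 1,999/4,971 × $407,960 = 164,053.92; Quality Lab 89/4,971 × $407,960 = 7,304.05.
Rounded to nearest $5: Tooling $159,050; Fabrication $10,750; Machining $66,805; Receiving $164,055; Quality Lab $7,305. Sum = $407,965.
Difference $407,960 − $407,965 = −$5 applied to Tooling: Tooling becomes $159,045.

Tooling: $159,045 | Fabrication: $10,750 | Machining: $66,805 | Receiving: $164,055 | Quality Lab: $7,305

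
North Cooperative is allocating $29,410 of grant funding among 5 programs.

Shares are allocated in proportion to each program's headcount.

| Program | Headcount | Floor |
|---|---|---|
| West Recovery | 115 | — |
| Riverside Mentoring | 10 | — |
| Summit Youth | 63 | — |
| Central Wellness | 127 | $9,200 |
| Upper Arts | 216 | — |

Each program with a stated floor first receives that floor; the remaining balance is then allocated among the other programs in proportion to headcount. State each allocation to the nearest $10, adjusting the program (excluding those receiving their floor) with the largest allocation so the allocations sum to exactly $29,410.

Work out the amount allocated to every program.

Minimums first: Central Wellness $9,200. Remaining pool $20,210.
Remaining pool split over remaining headcount 404: West Recovery 5,752.85 → $5,750; Riverside Mentoring 500.25 → $500; Summit Youth 3,151.56 → $3,150; Upper Arts 10,805.35 → $10,810.

West Recovery: $5,750; Riverside Mentoring: $500; Summit Youth: $3,150; Central Wellness: $9,200; Upper Arts: $10,810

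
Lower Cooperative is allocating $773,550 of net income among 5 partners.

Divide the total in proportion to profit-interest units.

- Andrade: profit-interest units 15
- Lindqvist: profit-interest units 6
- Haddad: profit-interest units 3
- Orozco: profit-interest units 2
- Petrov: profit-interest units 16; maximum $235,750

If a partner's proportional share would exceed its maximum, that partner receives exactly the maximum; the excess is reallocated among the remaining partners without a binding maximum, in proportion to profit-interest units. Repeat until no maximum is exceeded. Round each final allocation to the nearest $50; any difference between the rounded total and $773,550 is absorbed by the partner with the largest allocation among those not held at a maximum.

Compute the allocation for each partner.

Andrade: $310,300 · Lindqvist: $124,100 · Haddad: $62,050 · Orozco: $41,350 · Petrov: $235,750

Profit-interest units total: 42.
Pro-rata shares before constraints: Andrade 276,267.86; Lindqvist 110,507.14; Haddad 55,253.57; Orozco 36,835.71; Petrov 294,685.71.
Held at cap: Petrov ($235,750); balance $537,800 reallocated over remaining profit-interest units 26.
Redistributed shares: Andrade 310,269.23 → $310,250; Lindqvist 124,107.69 → $124,100; Haddad 62,053.85 → $62,050; Orozco 41,369.23 → $41,350.
Rounding difference +$50 applied to Andrade → $310,300.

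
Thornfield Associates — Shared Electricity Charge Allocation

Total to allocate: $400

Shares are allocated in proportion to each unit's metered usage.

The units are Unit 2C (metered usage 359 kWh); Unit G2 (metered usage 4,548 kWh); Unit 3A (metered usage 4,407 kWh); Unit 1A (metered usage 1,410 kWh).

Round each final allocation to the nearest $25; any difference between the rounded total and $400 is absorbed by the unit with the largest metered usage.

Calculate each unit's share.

Unit 2C: $25 | Unit G2: $150 | Unit 3A: $175 | Unit 1A: $50

Total metered usage = 10,724.
Unrounded shares: Unit 2C 359/10,724 × $400 = 13.39; Unit G2 4,548/10,724 × $400 = 169.64; Unit 3A 4,407/10,724 × $400 = 164.38; Unit 1A 1,410/10,724 × $400 = 52.59.
Rounded to nearest $25: Unit 2C $25; Unit G2 $175; Unit 3A $175; Unit 1A $50. Sum = $425.
Difference $400 − $425 = −$25 applied to largest metered usage (Unit G2): Unit G2 becomes $150.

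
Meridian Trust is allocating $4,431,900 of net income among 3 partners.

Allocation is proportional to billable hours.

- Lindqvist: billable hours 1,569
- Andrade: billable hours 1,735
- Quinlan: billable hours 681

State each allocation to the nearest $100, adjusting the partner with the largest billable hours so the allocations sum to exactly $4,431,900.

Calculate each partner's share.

Total billable hours = 3,985.
Pro-rata amounts: Lindqvist 1,569/3,985 × $4,431,900 = 1,744,956.36; Andrade 1,735/3,985 × $4,431,900 = 1,929,572.52; Quinlan 681/3,985 × $4,431,900 = 757,371.12.
Rounded to nearest $100: Lindqvist $1,745,000; Andrade $1,929,600; Quinlan $757,400. Sum = $4,432,000.
Difference $4,431,900 − $4,432,000 = −$100 applied to largest billable hours (Andrade): Andrade becomes $1,929,500.

Lindqvist: $1,745,000; Andrade: $1,929,500; Quinlan: $757,400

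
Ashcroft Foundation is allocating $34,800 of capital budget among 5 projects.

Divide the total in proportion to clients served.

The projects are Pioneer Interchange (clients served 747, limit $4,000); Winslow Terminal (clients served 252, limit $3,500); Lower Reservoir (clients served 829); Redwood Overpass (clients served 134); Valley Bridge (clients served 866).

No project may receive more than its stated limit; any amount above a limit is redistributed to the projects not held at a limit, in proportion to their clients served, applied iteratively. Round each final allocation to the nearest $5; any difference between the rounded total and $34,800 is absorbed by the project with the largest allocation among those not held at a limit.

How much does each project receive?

Sum of clients served: 2,828.
Proportional shares (ignoring caps): Pioneer Interchange 9,192.22; Winslow Terminal 3,100.99; Lower Reservoir 10,201.27; Redwood Overpass 1,648.94; Valley Bridge 10,656.58.
Cap binds for Pioneer Interchange ($4,000); residual $30,800 reallocated over remaining clients served 2,081.
Cap binds for Winslow Terminal ($3,500); residual $27,300 reallocated over remaining clients served 1,829.
Shares after redistribution: Lower Reservoir 12,373.81 → $12,375; Redwood Overpass 2,000.11 → $2,000; Valley Bridge 12,926.08 → $12,925.

Pioneer Interchange: $4,000; Winslow Terminal: $3,500; Lower Reservoir: $12,375; Redwood Overpass: $2,000; Valley Bridge: $12,925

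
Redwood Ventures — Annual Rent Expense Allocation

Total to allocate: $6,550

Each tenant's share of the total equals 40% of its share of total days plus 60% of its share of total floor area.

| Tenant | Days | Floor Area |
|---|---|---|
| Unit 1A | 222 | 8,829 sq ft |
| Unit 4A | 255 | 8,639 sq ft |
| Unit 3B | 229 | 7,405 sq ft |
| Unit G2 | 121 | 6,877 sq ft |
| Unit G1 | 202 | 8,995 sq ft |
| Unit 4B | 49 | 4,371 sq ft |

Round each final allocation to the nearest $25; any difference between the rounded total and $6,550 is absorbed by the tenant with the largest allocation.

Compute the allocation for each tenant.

Totals — days 1,078, floor area 45,116.
Blended shares (40% days + 60% floor area): Unit 1A 0.1998; Unit 4A 0.2095; Unit 3B 0.1835; Unit G2 0.1364; Unit G1 0.1946; Unit 4B 0.0763.
Raw shares: Unit 1A 1,308.64; Unit 4A 1,372.29; Unit 3B 1,201.61; Unit G2 893.13; Unit G1 1,274.49; Unit 4B 499.84.
Rounded to nearest $25: Unit 1A $1,300; Unit 4A $1,375; Unit 3B $1,200; Unit G2 $900; Unit G1 $1,275; Unit 4B $500. Sum = $6,550.
Rounded total matches; no reconciliation needed.

Unit 1A: $1,300; Unit 4A: $1,375; Unit 3B: $1,200; Unit G2: $900; Unit G1: $1,275; Unit 4B: $500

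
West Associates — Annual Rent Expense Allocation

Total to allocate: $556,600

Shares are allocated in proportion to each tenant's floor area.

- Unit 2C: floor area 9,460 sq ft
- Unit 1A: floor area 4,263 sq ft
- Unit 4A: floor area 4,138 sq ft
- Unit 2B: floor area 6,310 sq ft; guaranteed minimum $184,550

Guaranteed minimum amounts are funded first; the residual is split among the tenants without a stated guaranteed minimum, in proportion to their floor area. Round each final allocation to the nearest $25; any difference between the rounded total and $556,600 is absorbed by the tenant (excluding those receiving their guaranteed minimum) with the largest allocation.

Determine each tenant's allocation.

Minimums first: Unit 2B $184,550. Remaining pool $372,050.
Remaining pool split over remaining floor area 17,861: Unit 2C 197,054.64 → $197,050; Unit 1A 88,799.57 → $88,800; Unit 4A 86,195.78 → $86,200.

Unit 2C: $197,050; Unit 1A: $88,800; Unit 4A: $86,200; Unit 2B: $184,550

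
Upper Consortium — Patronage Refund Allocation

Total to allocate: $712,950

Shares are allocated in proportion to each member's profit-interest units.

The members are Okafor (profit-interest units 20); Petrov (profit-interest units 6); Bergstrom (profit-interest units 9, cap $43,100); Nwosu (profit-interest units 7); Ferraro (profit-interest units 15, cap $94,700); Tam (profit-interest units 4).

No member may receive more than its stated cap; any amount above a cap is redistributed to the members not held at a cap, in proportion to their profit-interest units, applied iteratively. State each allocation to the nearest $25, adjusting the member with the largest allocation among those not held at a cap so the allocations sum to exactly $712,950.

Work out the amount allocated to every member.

Profit-interest units total: 61.
Proportional shares (ignoring caps): Okafor 233,754.10; Petrov 70,126.23; Bergstrom 105,189.34; Nwosu 81,813.93; Ferraro 175,315.57; Tam 46,750.82.
Cap binds for Bergstrom ($43,100), Ferraro ($94,700); balance $575,150 reallocated over remaining profit-interest units 37.
Redistributed shares: Okafor 310,891.89 → $310,900; Petrov 93,267.57 → $93,275; Nwosu 108,812.16 → $108,800; Tam 62,178.38 → $62,175.

Okafor: $310,900 · Petrov: $93,275 · Bergstrom: $43,100 · Nwosu: $108,800 · Ferraro: $94,700 · Tam: $62,175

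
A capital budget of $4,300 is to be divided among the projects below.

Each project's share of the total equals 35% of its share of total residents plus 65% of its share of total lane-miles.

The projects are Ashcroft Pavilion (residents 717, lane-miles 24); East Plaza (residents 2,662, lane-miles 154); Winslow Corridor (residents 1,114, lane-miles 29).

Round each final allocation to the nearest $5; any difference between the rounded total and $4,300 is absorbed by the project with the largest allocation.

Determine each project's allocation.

Ashcroft Pavilion: $565 | East Plaza: $2,970 | Winslow Corridor: $765

Totals — residents 4,493, lane-miles 207.
Blended shares (35% residents + 65% lane-miles): Ashcroft Pavilion 0.1312; East Plaza 0.6909; Winslow Corridor 0.1778.
Raw shares: Ashcroft Pavilion 564.23; East Plaza 2,971.05; Winslow Corridor 764.72.
At nearest $5: Ashcroft Pavilion $565; East Plaza $2,970; Winslow Corridor $765. Sum = $4,300.
Rounded total matches; no reconciliation needed.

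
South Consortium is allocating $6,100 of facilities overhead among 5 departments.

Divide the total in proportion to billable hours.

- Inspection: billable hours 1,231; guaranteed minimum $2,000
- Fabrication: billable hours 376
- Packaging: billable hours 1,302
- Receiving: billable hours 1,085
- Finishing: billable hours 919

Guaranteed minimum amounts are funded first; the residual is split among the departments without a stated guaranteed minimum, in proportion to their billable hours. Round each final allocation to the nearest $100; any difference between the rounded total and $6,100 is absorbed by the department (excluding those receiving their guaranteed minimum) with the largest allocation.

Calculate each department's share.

Inspection: $2,000 | Fabrication: $400 | Packaging: $1,500 | Receiving: $1,200 | Finishing: $1,000

Guaranteed amounts: Inspection $2,000. Remaining pool $4,100.
Remaining pool split over remaining billable hours 3,682: Fabrication 418.69 → $400; Packaging 1,449.81 → $1,400; Receiving 1,208.17 → $1,200; Finishing 1,023.33 → $1,000.
Rounding difference +$100 applied to Packaging → $1,500.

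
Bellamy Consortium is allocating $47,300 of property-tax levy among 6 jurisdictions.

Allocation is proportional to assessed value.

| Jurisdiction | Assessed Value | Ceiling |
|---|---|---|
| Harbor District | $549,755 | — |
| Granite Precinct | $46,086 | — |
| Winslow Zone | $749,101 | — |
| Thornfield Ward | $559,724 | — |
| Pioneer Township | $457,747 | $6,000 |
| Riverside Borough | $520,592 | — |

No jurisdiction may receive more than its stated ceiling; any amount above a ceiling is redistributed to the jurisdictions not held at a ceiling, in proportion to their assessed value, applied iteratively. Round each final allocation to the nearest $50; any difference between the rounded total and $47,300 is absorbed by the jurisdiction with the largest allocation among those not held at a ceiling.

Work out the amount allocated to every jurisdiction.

Combined assessed value = 2,883,005.
Unconstrained shares: Harbor District 9,019.55; Granite Precinct 756.11; Winslow Zone 12,290.12; Thornfield Ward 9,183.11; Pioneer Township 7,510.02; Riverside Borough 8,541.09.
Held at cap: Pioneer Township ($6,000); balance $41,300 reallocated over remaining assessed value 2,425,258.
Remaining shares: Harbor District 9,361.84 → $9,350; Granite Precinct 784.80 → $800; Winslow Zone 12,756.53 → $12,750; Thornfield Ward 9,531.60 → $9,550; Riverside Borough 8,865.22 → $8,850.

Harbor District: $9,350 · Granite Precinct: $800 · Winslow Zone: $12,750 · Thornfield Ward: $9,550 · Pioneer Township: $6,000 · Riverside Borough: $8,850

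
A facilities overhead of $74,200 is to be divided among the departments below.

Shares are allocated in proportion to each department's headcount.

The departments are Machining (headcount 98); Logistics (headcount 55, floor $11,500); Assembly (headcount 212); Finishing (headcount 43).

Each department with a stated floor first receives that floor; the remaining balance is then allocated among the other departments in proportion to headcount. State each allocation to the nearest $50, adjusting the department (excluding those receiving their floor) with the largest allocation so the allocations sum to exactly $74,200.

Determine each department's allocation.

Fund the minimums — Logistics $11,500. Residual $62,700.
Residual split over remaining headcount 353: Machining 17,406.80 → $17,400; Assembly 37,655.52 → $37,650; Finishing 7,637.68 → $7,650.

Machining: $17,400; Logistics: $11,500; Assembly: $37,650; Finishing: $7,650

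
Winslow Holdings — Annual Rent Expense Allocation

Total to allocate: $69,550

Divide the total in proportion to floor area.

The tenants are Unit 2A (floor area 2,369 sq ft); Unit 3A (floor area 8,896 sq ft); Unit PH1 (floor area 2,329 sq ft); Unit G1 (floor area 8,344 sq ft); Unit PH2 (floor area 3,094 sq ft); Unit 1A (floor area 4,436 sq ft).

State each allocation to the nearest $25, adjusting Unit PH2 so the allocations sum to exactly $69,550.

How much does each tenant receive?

Sum of floor area: 29,468.
Raw shares: Unit 2A 2,369/29,468 × $69,550 = 5,591.28; Unit 3A 8,896/29,468 × $69,550 = 20,996.23; Unit PH1 2,329/29,468 × $69,550 = 5,496.88; Unit G1 8,344/29,468 × $69,550 = 19,693.40; Unit PH2 3,094/29,468 × $69,550 = 7,302.42; Unit 1A 4,436/29,468 × $69,550 = 10,469.79.
Rounded to nearest $25: Unit 2A $5,600; Unit 3A $21,000; Unit PH1 $5,500; Unit G1 $19,700; Unit PH2 $7,300; Unit 1A $10,475. Sum = $69,575.
Difference $69,550 − $69,575 = −$25 applied to Unit PH2: Unit PH2 becomes $7,275.

Unit 2A: $5,600 · Unit 3A: $21,000 · Unit PH1: $5,500 · Unit G1: $19,700 · Unit PH2: $7,275 · Unit 1A: $10,475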